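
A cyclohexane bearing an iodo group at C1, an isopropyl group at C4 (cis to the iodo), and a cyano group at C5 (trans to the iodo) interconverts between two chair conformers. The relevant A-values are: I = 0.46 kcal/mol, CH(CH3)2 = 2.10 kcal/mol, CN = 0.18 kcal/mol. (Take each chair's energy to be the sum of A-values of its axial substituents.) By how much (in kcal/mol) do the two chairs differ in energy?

1.82 kcal/mol

Chair I (iodo axial, isopropyl equatorial, cyano equatorial): E = 0.46 kcal/mol.
Chair II (iodo equatorial, isopropyl axial, cyano axial): E = 2.28 kcal/mol.
ΔE = 2.28 − 0.46 = 1.82 kcal/mol; chair I is more stable.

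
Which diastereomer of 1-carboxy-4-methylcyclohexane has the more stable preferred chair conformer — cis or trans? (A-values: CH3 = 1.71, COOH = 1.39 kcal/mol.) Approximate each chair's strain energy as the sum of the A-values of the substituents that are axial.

trans

At 1,4 positions (parity opposite): cis → (a,e or e,a); trans → (e,e or a,a).
Best chair for cis: E = 1.39 kcal/mol; best chair for trans: E = 0.00 kcal/mol.
The trans isomer is lower by 1.39 kcal/mol.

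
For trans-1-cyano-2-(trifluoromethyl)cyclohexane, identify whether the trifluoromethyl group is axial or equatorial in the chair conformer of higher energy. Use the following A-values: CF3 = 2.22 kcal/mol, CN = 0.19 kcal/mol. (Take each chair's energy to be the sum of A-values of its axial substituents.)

C1 and C2 have opposite parity, so for the trans isomer the two substituents are e,e in one chair and a,a in the other.
Chair I (trifluoromethyl axial, cyano axial): E = 2.41 kcal/mol.
Chair II (trifluoromethyl equatorial, cyano equatorial): E = 0.00 kcal/mol.
Chair I is the less stable (higher-energy) conformer, and in that chair the trifluoromethyl group is axial.

axial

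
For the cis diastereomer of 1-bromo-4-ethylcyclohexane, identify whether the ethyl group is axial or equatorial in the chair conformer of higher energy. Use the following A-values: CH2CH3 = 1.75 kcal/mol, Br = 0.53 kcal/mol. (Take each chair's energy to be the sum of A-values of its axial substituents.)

C1 and C4 have opposite parity, so for the cis isomer the two substituents are one axial and one equatorial in each chair.
Chair I (ethyl axial, bromo equatorial): E = 1.75 kcal/mol.
Chair II (ethyl equatorial, bromo axial): E = 0.53 kcal/mol.
Chair I is the less stable (higher-energy) conformer, and in that chair the ethyl group is axial.

axial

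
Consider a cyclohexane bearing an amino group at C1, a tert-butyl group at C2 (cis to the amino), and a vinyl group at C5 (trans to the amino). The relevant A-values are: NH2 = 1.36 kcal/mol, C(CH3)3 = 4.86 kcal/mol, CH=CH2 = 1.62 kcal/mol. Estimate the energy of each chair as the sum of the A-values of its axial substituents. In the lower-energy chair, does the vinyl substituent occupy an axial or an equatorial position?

equatorial

Chair I (amino axial, tert-butyl equatorial, vinyl equatorial): E = 1.36 kcal/mol.
Chair II (amino equatorial, tert-butyl axial, vinyl axial): E = 6.48 kcal/mol.
Chair I is the more stable (lower-energy) conformer, and in that chair the vinyl group is equatorial.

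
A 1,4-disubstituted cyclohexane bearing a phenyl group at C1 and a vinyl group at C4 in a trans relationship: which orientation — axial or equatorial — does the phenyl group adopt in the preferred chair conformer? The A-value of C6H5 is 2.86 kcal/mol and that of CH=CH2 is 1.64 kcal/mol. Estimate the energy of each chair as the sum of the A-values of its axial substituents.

equatorial

C1 and C4 have opposite parity, so for the trans isomer the two substituents are e,e in one chair and a,a in the other.
Chair I (phenyl axial, vinyl axial): E = 4.50 kcal/mol.
Chair II (phenyl equatorial, vinyl equatorial): E = 0.00 kcal/mol.
Chair II is the more stable (lower-energy) conformer, and in that chair the phenyl group is equatorial.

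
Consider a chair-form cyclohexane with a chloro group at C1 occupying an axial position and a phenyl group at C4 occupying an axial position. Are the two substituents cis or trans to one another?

C1 and C4 have opposite parity, so their axial bonds point in opposite directions.
With opposite-parity carbons, two substituents on the same face are one axial and one equatorial; opposite faces give both axial or both equatorial.
Here the groups are axial/axial → opposite face → trans.

trans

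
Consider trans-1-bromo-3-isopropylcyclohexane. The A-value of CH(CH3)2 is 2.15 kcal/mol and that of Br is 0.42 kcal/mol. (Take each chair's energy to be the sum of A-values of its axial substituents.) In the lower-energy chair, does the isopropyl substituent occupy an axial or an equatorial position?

equatorial

C1 and C3 have the same parity, so for the trans isomer the two substituents are one axial and one equatorial in each chair.
Chair I (isopropyl axial, bromo equatorial): E = 2.15 kcal/mol.
Chair II (isopropyl equatorial, bromo axial): E = 0.42 kcal/mol.
Chair II is the more stable (lower-energy) conformer, and in that chair the isopropyl group is equatorial.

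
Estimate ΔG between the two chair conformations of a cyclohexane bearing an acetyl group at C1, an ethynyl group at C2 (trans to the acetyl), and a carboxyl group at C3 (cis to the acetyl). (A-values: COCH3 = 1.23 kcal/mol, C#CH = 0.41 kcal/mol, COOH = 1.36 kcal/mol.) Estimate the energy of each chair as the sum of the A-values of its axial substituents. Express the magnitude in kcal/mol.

3.00 kcal/mol

Chair I (acetyl axial, ethynyl axial, carboxyl axial): E = 3.00 kcal/mol.
Chair II (acetyl equatorial, ethynyl equatorial, carboxyl equatorial): E = 0.00 kcal/mol.
ΔE = 3.00 − 0.00 = 3.00 kcal/mol; chair II is more stable.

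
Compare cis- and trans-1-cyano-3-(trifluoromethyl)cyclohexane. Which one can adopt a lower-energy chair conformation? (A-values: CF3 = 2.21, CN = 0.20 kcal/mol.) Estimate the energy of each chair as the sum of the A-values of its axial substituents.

cis

At 1,3 positions (parity same): cis → (e,e or a,a); trans → (a,e or e,a).
Best chair for cis: E = 0.00 kcal/mol; best chair for trans: E = 0.20 kcal/mol.
The cis isomer is lower by 0.20 kcal/mol.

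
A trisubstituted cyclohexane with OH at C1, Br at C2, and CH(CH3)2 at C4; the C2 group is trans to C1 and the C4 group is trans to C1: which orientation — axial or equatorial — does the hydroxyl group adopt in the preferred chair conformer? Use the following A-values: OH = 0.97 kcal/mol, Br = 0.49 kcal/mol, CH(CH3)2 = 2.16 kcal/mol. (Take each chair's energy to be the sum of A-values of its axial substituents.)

Chair I (hydroxyl axial, bromo axial, isopropyl axial): E = 3.62 kcal/mol.
Chair II (hydroxyl equatorial, bromo equatorial, isopropyl equatorial): E = 0.00 kcal/mol.
Chair II is the more stable (lower-energy) conformer, and in that chair the hydroxyl group is equatorial.

equatorial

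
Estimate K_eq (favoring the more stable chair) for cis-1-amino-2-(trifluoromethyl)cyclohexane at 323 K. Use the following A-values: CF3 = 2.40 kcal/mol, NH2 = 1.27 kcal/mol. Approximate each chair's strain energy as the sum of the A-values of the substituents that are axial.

C1 and C2 have opposite parity, so for the cis isomer the two substituents are one axial and one equatorial in each chair.
Chair I (trifluoromethyl axial, amino equatorial): E = 2.40 kcal/mol; chair II (trifluoromethyl equatorial, amino axial): E = 1.27 kcal/mol.
ΔG = 1.13 kcal/mol between the two chairs.
K = exp(ΔG/RT) with R = 1.987×10⁻³ kcal mol⁻¹ K⁻¹ and T = 323 K gives K ≈ 5.82.

K ≈ 5.82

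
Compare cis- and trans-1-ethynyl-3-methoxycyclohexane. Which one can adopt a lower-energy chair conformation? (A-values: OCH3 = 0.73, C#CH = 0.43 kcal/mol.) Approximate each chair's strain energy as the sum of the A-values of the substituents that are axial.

At 1,3 positions (parity same): cis → (e,e or a,a); trans → (a,e or e,a).
Best chair for cis: E = 0.00 kcal/mol; best chair for trans: E = 0.43 kcal/mol.
The cis isomer is lower by 0.43 kcal/mol.

cis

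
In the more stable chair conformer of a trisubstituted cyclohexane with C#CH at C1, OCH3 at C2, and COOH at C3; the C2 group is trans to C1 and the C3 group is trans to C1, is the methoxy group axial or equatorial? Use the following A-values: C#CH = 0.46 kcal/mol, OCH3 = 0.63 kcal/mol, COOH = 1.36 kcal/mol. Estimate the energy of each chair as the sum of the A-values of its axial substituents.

Chair I (ethynyl axial, methoxy axial, carboxyl equatorial): E = 1.09 kcal/mol.
Chair II (ethynyl equatorial, methoxy equatorial, carboxyl axial): E = 1.36 kcal/mol.
Chair I is the more stable (lower-energy) conformer, and in that chair the methoxy group is axial.

axial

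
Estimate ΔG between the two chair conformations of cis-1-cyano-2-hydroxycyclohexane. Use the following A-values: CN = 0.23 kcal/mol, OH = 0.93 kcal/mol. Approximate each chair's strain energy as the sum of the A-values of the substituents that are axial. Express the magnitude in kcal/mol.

0.70 kcal/mol

C1 and C2 have opposite parity, so for the cis isomer the two substituents are one axial and one equatorial in each chair.
Chair I (cyano axial, hydroxyl equatorial): E = 0.23 kcal/mol.
Chair II (cyano equatorial, hydroxyl axial): E = 0.93 kcal/mol.
ΔE = 0.93 − 0.23 = 0.70 kcal/mol; chair I is more stable.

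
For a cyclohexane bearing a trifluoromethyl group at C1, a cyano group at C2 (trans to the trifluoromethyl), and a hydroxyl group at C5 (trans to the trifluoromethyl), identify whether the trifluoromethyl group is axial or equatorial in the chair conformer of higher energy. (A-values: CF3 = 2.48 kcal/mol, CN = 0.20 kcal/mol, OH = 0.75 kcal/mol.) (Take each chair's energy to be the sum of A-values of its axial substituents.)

Chair I (trifluoromethyl axial, cyano axial, hydroxyl equatorial): E = 2.68 kcal/mol.
Chair II (trifluoromethyl equatorial, cyano equatorial, hydroxyl axial): E = 0.75 kcal/mol.
Chair I is the less stable (higher-energy) conformer, and in that chair the trifluoromethyl group is axial.

axial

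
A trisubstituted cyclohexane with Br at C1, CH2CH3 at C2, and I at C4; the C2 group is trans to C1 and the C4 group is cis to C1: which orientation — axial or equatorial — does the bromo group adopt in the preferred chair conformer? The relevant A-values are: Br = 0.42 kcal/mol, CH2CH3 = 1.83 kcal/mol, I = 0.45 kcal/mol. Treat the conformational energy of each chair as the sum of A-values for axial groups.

Chair I (bromo axial, ethyl axial, iodo equatorial): E = 2.25 kcal/mol.
Chair II (bromo equatorial, ethyl equatorial, iodo axial): E = 0.45 kcal/mol.
Chair II is the more stable (lower-energy) conformer, and in that chair the bromo group is equatorial.

equatorial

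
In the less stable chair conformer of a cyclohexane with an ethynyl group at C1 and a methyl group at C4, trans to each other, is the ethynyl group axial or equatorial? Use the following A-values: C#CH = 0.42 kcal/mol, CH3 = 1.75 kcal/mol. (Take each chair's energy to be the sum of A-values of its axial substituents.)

axial

C1 and C4 have opposite parity, so for the trans isomer the two substituents are e,e in one chair and a,a in the other.
Chair I (ethynyl axial, methyl axial): E = 2.17 kcal/mol.
Chair II (ethynyl equatorial, methyl equatorial): E = 0.00 kcal/mol.
Chair I is the less stable (higher-energy) conformer, and in that chair the ethynyl group is axial.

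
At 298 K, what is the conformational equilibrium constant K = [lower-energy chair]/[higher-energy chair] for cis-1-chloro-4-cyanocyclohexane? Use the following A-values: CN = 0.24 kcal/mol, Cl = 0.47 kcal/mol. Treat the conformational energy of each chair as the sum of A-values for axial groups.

C1 and C4 have opposite parity, so for the cis isomer the two substituents are one axial and one equatorial in each chair.
Chair I (cyano axial, chloro equatorial): E = 0.24 kcal/mol; chair II (cyano equatorial, chloro axial): E = 0.47 kcal/mol.
ΔG = 0.23 kcal/mol between the two chairs.
K = exp(ΔG/RT) with R = 1.987×10⁻³ kcal mol⁻¹ K⁻¹ and T = 298 K gives K ≈ 1.47.

K ≈ 1.47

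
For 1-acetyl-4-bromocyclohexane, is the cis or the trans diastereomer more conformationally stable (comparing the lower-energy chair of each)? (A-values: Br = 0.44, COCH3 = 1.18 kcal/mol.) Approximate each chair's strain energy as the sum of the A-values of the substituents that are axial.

trans

At 1,4 positions (parity opposite): cis → (a,e or e,a); trans → (e,e or a,a).
Best chair for cis: E = 0.44 kcal/mol; best chair for trans: E = 0.00 kcal/mol.
The trans isomer is lower by 0.44 kcal/mol.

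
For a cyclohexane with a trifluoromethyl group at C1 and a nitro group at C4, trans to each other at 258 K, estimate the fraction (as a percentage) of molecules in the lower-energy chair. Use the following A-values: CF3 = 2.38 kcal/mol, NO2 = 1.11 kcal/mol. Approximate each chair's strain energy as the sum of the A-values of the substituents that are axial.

C1 and C4 have opposite parity, so for the trans isomer the two substituents are e,e in one chair and a,a in the other.
Chair I (trifluoromethyl axial, nitro axial): E = 3.49 kcal/mol; chair II (trifluoromethyl equatorial, nitro equatorial): E = 0.00 kcal/mol.
ΔG = 3.49 kcal/mol between the two chairs.
K = exp(ΔG/RT) with R = 1.987×10⁻³ kcal mol⁻¹ K⁻¹ and T = 258 K gives K ≈ 905.
Fraction in the lower-energy chair = K/(K+1) = 99.9%.

99.9%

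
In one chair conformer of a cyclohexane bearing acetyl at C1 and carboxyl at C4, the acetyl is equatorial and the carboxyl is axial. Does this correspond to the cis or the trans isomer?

cis

C1 and C4 have opposite parity, so their axial bonds point in opposite directions.
With opposite-parity carbons, two substituents on the same face are one axial and one equatorial; opposite faces give both axial or both equatorial.
Here the groups are equatorial/axial → same face → cis.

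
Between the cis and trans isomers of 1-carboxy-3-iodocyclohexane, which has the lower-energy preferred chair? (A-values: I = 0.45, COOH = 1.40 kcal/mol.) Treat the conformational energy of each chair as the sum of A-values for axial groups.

At 1,3 positions (parity same): cis → (e,e or a,a); trans → (a,e or e,a).
Best chair for cis: E = 0.00 kcal/mol; best chair for trans: E = 0.45 kcal/mol.
The cis isomer is lower by 0.45 kcal/mol.

cis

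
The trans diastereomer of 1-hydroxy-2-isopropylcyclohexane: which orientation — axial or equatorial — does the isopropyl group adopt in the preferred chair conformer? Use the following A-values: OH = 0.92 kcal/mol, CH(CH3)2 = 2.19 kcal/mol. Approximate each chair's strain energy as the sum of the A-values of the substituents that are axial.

C1 and C2 have opposite parity, so for the trans isomer the two substituents are e,e in one chair and a,a in the other.
Chair I (hydroxyl axial, isopropyl axial): E = 3.11 kcal/mol.
Chair II (hydroxyl equatorial, isopropyl equatorial): E = 0.00 kcal/mol.
Chair II is the more stable (lower-energy) conformer, and in that chair the isopropyl group is equatorial.

equatorial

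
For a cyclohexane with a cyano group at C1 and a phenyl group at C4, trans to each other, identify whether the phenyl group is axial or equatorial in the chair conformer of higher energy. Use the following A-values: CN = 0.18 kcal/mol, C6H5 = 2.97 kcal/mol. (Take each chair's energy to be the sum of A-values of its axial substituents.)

axial

C1 and C4 have opposite parity, so for the trans isomer the two substituents are e,e in one chair and a,a in the other.
Chair I (cyano axial, phenyl axial): E = 3.15 kcal/mol.
Chair II (cyano equatorial, phenyl equatorial): E = 0.00 kcal/mol.
Chair I is the less stable (higher-energy) conformer, and in that chair the phenyl group is axial.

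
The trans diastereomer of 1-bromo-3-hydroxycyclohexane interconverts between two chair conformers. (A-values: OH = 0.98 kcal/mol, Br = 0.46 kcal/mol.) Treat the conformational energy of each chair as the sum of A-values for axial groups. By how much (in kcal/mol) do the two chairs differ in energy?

0.52 kcal/mol

C1 and C3 have the same parity, so for the trans isomer the two substituents are one axial and one equatorial in each chair.
Chair I (hydroxyl axial, bromo equatorial): E = 0.98 kcal/mol.
Chair II (hydroxyl equatorial, bromo axial): E = 0.46 kcal/mol.
ΔE = 0.98 − 0.46 = 0.52 kcal/mol; chair II is more stable.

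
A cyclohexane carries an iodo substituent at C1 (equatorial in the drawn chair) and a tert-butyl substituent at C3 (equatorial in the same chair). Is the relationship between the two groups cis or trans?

cis

C1 and C3 have the same parity, so their axial bonds point in the same direction.
With same-parity carbons, two substituents on the same face are both axial or both equatorial; opposite faces give one of each.
Here the groups are equatorial/equatorial → same face → cis.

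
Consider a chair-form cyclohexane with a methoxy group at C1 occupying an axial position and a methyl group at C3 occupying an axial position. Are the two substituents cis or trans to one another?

cis

C1 and C3 have the same parity, so their axial bonds point in the same direction.
With same-parity carbons, two substituents on the same face are both axial or both equatorial; opposite faces give one of each.
Here the groups are axial/axial → same face → cis.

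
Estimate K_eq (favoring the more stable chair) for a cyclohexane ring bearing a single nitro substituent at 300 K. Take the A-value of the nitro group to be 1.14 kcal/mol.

One chair has the nitro group axial (E = 1.14 kcal/mol) and the other has it equatorial (E = 0).
ΔG = 1.14 kcal/mol between the two chairs.
K = exp(ΔG/RT) with R = 1.987×10⁻³ kcal mol⁻¹ K⁻¹ and T = 300 K gives K ≈ 6.77.

K ≈ 6.77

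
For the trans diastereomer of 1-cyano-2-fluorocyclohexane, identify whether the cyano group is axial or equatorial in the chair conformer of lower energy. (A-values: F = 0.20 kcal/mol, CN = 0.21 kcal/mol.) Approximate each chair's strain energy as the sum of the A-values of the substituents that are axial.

C1 and C2 have opposite parity, so for the trans isomer the two substituents are e,e in one chair and a,a in the other.
Chair I (fluoro axial, cyano axial): E = 0.41 kcal/mol.
Chair II (fluoro equatorial, cyano equatorial): E = 0.00 kcal/mol.
Chair II is the more stable (lower-energy) conformer, and in that chair the cyano group is equatorial.

equatorial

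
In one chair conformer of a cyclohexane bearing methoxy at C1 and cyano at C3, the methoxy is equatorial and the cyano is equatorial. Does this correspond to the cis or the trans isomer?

cis

C1 and C3 have the same parity, so their axial bonds point in the same direction.
With same-parity carbons, two substituents on the same face are both axial or both equatorial; opposite faces give one of each.
Here the groups are equatorial/equatorial → same face → cis.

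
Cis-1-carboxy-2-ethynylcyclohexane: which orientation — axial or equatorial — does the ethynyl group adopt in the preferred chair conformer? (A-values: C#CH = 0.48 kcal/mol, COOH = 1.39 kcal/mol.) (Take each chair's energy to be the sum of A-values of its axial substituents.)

axial

C1 and C2 have opposite parity, so for the cis isomer the two substituents are one axial and one equatorial in each chair.
Chair I (ethynyl axial, carboxyl equatorial): E = 0.48 kcal/mol.
Chair II (ethynyl equatorial, carboxyl axial): E = 1.39 kcal/mol.
Chair I is the more stable (lower-energy) conformer, and in that chair the ethynyl group is axial.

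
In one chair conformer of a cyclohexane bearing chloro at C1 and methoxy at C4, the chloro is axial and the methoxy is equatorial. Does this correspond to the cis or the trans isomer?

C1 and C4 have opposite parity, so their axial bonds point in opposite directions.
With opposite-parity carbons, two substituents on the same face are one axial and one equatorial; opposite faces give both axial or both equatorial.
Here the groups are axial/equatorial → same face → cis.

cis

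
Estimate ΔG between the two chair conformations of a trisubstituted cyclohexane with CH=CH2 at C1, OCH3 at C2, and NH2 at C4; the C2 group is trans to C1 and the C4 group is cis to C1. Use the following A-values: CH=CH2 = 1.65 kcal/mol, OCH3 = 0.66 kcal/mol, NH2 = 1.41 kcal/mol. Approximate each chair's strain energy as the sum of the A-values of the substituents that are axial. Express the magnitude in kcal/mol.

0.90 kcal/mol

Chair I (vinyl axial, methoxy axial, amino equatorial): E = 2.31 kcal/mol.
Chair II (vinyl equatorial, methoxy equatorial, amino axial): E = 1.41 kcal/mol.
ΔE = 2.31 − 1.41 = 0.90 kcal/mol; chair II is more stable.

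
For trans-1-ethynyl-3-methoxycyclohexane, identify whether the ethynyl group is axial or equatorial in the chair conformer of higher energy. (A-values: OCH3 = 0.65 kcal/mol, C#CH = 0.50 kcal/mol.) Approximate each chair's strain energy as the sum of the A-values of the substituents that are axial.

C1 and C3 have the same parity, so for the trans isomer the two substituents are one axial and one equatorial in each chair.
Chair I (methoxy axial, ethynyl equatorial): E = 0.65 kcal/mol.
Chair II (methoxy equatorial, ethynyl axial): E = 0.50 kcal/mol.
Chair I is the less stable (higher-energy) conformer, and in that chair the ethynyl group is equatorial.

equatorial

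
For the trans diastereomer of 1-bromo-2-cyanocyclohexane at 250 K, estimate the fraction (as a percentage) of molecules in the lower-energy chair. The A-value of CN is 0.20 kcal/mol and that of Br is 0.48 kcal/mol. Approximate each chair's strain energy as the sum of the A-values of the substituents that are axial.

C1 and C2 have opposite parity, so for the trans isomer the two substituents are e,e in one chair and a,a in the other.
Chair I (cyano axial, bromo axial): E = 0.68 kcal/mol; chair II (cyano equatorial, bromo equatorial): E = 0.00 kcal/mol.
ΔG = 0.68 kcal/mol between the two chairs.
K = exp(ΔG/RT) with R = 1.987×10⁻³ kcal mol⁻¹ K⁻¹ and T = 250 K gives K ≈ 3.93.
Fraction in the lower-energy chair = K/(K+1) = 79.7%.

79.7%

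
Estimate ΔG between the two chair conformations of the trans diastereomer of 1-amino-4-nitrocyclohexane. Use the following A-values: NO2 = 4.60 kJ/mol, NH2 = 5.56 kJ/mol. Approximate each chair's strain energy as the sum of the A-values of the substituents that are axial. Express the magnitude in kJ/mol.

C1 and C4 have opposite parity, so for the trans isomer the two substituents are e,e in one chair and a,a in the other.
Chair I (nitro axial, amino axial): E = 10.16 kJ/mol.
Chair II (nitro equatorial, amino equatorial): E = 0.00 kJ/mol.
ΔE = 10.16 − 0.00 = 10.16 kJ/mol; chair II is more stable.

10.16 kJ/mol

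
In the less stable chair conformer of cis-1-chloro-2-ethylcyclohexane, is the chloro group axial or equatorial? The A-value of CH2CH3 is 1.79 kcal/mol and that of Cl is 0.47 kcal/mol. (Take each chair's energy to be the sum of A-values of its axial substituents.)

equatorial

C1 and C2 have opposite parity, so for the cis isomer the two substituents are one axial and one equatorial in each chair.
Chair I (ethyl axial, chloro equatorial): E = 1.79 kcal/mol.
Chair II (ethyl equatorial, chloro axial): E = 0.47 kcal/mol.
Chair I is the less stable (higher-energy) conformer, and in that chair the chloro group is equatorial.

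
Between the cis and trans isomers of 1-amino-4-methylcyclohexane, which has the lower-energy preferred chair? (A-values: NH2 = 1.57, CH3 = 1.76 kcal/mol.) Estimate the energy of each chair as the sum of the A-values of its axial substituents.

trans

At 1,4 positions (parity opposite): cis → (a,e or e,a); trans → (e,e or a,a).
Best chair for cis: E = 1.57 kcal/mol; best chair for trans: E = 0.00 kcal/mol.
The trans isomer is lower by 1.57 kcal/mol.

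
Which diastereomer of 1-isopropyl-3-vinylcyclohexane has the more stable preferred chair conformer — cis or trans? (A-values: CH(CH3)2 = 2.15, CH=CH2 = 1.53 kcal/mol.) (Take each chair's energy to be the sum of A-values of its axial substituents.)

At 1,3 positions (parity same): cis → (e,e or a,a); trans → (a,e or e,a).
Best chair for cis: E = 0.00 kcal/mol; best chair for trans: E = 1.53 kcal/mol.
The cis isomer is lower by 1.53 kcal/mol.

cis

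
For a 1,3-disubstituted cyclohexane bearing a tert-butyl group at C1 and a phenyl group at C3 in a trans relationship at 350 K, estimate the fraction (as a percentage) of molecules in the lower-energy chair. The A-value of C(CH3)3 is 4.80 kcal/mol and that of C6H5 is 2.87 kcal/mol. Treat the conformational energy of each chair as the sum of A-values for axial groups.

94.1%

C1 and C3 have the same parity, so for the trans isomer the two substituents are one axial and one equatorial in each chair.
Chair I (tert-butyl axial, phenyl equatorial): E = 4.80 kcal/mol; chair II (tert-butyl equatorial, phenyl axial): E = 2.87 kcal/mol.
ΔG = 1.93 kcal/mol between the two chairs.
K = exp(ΔG/RT) with R = 1.987×10⁻³ kcal mol⁻¹ K⁻¹ and T = 350 K gives K ≈ 16.
Fraction in the lower-energy chair = K/(K+1) = 94.1%.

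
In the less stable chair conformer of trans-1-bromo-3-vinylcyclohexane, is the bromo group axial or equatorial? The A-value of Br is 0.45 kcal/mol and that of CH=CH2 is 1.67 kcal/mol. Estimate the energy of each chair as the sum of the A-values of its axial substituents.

equatorial

C1 and C3 have the same parity, so for the trans isomer the two substituents are one axial and one equatorial in each chair.
Chair I (bromo axial, vinyl equatorial): E = 0.45 kcal/mol.
Chair II (bromo equatorial, vinyl axial): E = 1.67 kcal/mol.
Chair II is the less stable (higher-energy) conformer, and in that chair the bromo group is equatorial.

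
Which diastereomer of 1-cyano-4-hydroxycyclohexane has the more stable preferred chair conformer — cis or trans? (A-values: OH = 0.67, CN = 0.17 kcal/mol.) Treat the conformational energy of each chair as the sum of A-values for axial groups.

At 1,4 positions (parity opposite): cis → (a,e or e,a); trans → (e,e or a,a).
Best chair for cis: E = 0.17 kcal/mol; best chair for trans: E = 0.00 kcal/mol.
The trans isomer is lower by 0.17 kcal/mol.

trans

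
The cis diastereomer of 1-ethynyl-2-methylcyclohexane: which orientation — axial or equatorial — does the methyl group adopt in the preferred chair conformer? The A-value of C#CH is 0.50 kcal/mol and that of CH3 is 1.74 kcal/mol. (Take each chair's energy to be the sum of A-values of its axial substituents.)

C1 and C2 have opposite parity, so for the cis isomer the two substituents are one axial and one equatorial in each chair.
Chair I (ethynyl axial, methyl equatorial): E = 0.50 kcal/mol.
Chair II (ethynyl equatorial, methyl axial): E = 1.74 kcal/mol.
Chair I is the more stable (lower-energy) conformer, and in that chair the methyl group is equatorial.

equatorial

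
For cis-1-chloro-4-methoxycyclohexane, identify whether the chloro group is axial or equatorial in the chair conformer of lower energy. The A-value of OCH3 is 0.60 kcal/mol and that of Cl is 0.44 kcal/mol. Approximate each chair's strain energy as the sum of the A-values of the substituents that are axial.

axial

C1 and C4 have opposite parity, so for the cis isomer the two substituents are one axial and one equatorial in each chair.
Chair I (methoxy axial, chloro equatorial): E = 0.60 kcal/mol.
Chair II (methoxy equatorial, chloro axial): E = 0.44 kcal/mol.
Chair II is the more stable (lower-energy) conformer, and in that chair the chloro group is axial.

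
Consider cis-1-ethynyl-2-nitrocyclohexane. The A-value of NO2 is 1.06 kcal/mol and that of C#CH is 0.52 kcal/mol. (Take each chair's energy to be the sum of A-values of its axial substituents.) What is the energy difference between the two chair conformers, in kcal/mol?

0.54 kcal/mol

C1 and C2 have opposite parity, so for the cis isomer the two substituents are one axial and one equatorial in each chair.
Chair I (nitro axial, ethynyl equatorial): E = 1.06 kcal/mol.
Chair II (nitro equatorial, ethynyl axial): E = 0.52 kcal/mol.
ΔE = 1.06 − 0.52 = 0.54 kcal/mol; chair II is more stable.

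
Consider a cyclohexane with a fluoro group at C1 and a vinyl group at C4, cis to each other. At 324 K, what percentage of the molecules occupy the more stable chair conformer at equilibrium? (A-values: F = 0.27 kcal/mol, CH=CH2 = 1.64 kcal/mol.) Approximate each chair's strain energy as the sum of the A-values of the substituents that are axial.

89.4%

C1 and C4 have opposite parity, so for the cis isomer the two substituents are one axial and one equatorial in each chair.
Chair I (fluoro axial, vinyl equatorial): E = 0.27 kcal/mol; chair II (fluoro equatorial, vinyl axial): E = 1.64 kcal/mol.
ΔG = 1.37 kcal/mol between the two chairs.
K = exp(ΔG/RT) with R = 1.987×10⁻³ kcal mol⁻¹ K⁻¹ and T = 324 K gives K ≈ 8.4.
Fraction in the lower-energy chair = K/(K+1) = 89.4%.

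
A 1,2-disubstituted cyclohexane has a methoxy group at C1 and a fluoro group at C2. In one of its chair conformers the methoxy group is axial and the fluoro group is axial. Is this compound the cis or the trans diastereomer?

C1 and C2 have opposite parity, so their axial bonds point in opposite directions.
With opposite-parity carbons, two substituents on the same face are one axial and one equatorial; opposite faces give both axial or both equatorial.
Here the groups are axial/axial → opposite face → trans.

trans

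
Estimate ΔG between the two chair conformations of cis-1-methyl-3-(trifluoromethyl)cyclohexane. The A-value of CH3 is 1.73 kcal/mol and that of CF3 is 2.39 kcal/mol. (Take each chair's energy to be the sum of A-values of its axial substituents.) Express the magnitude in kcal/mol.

C1 and C3 have the same parity, so for the cis isomer the two substituents are e,e in one chair and a,a in the other.
Chair I (methyl axial, trifluoromethyl axial): E = 4.12 kcal/mol.
Chair II (methyl equatorial, trifluoromethyl equatorial): E = 0.00 kcal/mol.
ΔE = 4.12 − 0.00 = 4.12 kcal/mol; chair II is more stable.

4.12 kcal/mol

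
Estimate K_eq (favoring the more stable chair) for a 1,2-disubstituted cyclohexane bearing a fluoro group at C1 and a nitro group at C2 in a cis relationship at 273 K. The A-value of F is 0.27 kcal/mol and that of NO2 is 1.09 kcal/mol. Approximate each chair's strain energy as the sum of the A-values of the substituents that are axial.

C1 and C2 have opposite parity, so for the cis isomer the two substituents are one axial and one equatorial in each chair.
Chair I (fluoro axial, nitro equatorial): E = 0.27 kcal/mol; chair II (fluoro equatorial, nitro axial): E = 1.09 kcal/mol.
ΔG = 0.82 kcal/mol between the two chairs.
K = exp(ΔG/RT) with R = 1.987×10⁻³ kcal mol⁻¹ K⁻¹ and T = 273 K gives K ≈ 4.53.

K ≈ 4.53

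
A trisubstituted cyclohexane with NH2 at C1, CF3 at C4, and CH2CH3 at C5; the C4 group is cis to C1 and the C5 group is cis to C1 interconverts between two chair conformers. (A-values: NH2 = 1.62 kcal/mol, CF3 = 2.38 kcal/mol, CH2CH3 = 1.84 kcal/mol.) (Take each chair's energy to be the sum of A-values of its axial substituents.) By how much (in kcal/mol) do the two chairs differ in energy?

Chair I (amino axial, trifluoromethyl equatorial, ethyl axial): E = 3.46 kcal/mol.
Chair II (amino equatorial, trifluoromethyl axial, ethyl equatorial): E = 2.38 kcal/mol.
ΔE = 3.46 − 2.38 = 1.08 kcal/mol; chair II is more stable.

1.08 kcal/mol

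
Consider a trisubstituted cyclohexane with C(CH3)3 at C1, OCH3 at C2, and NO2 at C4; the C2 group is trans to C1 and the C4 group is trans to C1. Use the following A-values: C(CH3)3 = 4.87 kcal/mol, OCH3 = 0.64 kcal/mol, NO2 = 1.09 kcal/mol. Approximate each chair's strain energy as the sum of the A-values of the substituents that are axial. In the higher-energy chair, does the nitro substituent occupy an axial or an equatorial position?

axial

Chair I (tert-butyl axial, methoxy axial, nitro axial): E = 6.60 kcal/mol.
Chair II (tert-butyl equatorial, methoxy equatorial, nitro equatorial): E = 0.00 kcal/mol.
Chair I is the less stable (higher-energy) conformer, and in that chair the nitro group is axial.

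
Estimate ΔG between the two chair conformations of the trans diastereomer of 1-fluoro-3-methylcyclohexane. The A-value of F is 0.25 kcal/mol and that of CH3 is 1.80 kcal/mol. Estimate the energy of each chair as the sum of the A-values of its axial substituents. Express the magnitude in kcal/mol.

C1 and C3 have the same parity, so for the trans isomer the two substituents are one axial and one equatorial in each chair.
Chair I (fluoro axial, methyl equatorial): E = 0.25 kcal/mol.
Chair II (fluoro equatorial, methyl axial): E = 1.80 kcal/mol.
ΔE = 1.80 − 0.25 = 1.55 kcal/mol; chair I is more stable.

1.55 kcal/mol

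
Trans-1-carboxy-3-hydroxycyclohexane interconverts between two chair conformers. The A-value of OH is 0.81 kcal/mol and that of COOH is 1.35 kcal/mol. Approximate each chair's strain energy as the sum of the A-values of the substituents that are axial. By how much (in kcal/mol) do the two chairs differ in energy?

0.54 kcal/mol

C1 and C3 have the same parity, so for the trans isomer the two substituents are one axial and one equatorial in each chair.
Chair I (hydroxyl axial, carboxyl equatorial): E = 0.81 kcal/mol.
Chair II (hydroxyl equatorial, carboxyl axial): E = 1.35 kcal/mol.
ΔE = 1.35 − 0.81 = 0.54 kcal/mol; chair I is more stable.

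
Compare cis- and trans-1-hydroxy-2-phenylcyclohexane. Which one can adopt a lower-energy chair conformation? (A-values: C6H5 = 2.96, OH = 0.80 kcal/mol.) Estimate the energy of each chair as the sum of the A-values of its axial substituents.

At 1,2 positions (parity opposite): cis → (a,e or e,a); trans → (e,e or a,a).
Best chair for cis: E = 0.80 kcal/mol; best chair for trans: E = 0.00 kcal/mol.
The trans isomer is lower by 0.80 kcal/mol.

trans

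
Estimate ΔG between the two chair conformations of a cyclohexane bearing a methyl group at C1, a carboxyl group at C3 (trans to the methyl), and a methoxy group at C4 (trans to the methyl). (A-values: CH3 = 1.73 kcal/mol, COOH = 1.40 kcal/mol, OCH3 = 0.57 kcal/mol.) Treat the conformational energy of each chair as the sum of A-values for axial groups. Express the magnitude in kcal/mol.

0.90 kcal/mol

Chair I (methyl axial, carboxyl equatorial, methoxy axial): E = 2.30 kcal/mol.
Chair II (methyl equatorial, carboxyl axial, methoxy equatorial): E = 1.40 kcal/mol.
ΔE = 2.30 − 1.40 = 0.90 kcal/mol; chair II is more stable.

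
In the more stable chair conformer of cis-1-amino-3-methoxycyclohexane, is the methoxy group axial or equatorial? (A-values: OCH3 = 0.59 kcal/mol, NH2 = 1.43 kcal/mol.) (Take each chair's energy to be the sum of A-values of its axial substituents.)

C1 and C3 have the same parity, so for the cis isomer the two substituents are e,e in one chair and a,a in the other.
Chair I (methoxy axial, amino axial): E = 2.02 kcal/mol.
Chair II (methoxy equatorial, amino equatorial): E = 0.00 kcal/mol.
Chair II is the more stable (lower-energy) conformer, and in that chair the methoxy group is equatorial.

equatorial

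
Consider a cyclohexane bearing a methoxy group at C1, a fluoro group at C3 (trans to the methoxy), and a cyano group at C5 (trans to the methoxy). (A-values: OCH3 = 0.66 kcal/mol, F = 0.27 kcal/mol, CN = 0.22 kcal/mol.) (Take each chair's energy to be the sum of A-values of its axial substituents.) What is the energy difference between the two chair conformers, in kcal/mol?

0.17 kcal/mol

Chair I (methoxy axial, fluoro equatorial, cyano equatorial): E = 0.66 kcal/mol.
Chair II (methoxy equatorial, fluoro axial, cyano axial): E = 0.49 kcal/mol.
ΔE = 0.66 − 0.49 = 0.17 kcal/mol; chair II is more stable.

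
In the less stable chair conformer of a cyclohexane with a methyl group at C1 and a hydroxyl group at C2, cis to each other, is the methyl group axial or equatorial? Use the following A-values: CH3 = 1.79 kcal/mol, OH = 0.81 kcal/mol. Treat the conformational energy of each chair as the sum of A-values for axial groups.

axial

C1 and C2 have opposite parity, so for the cis isomer the two substituents are one axial and one equatorial in each chair.
Chair I (methyl axial, hydroxyl equatorial): E = 1.79 kcal/mol.
Chair II (methyl equatorial, hydroxyl axial): E = 0.81 kcal/mol.
Chair I is the less stable (higher-energy) conformer, and in that chair the methyl group is axial.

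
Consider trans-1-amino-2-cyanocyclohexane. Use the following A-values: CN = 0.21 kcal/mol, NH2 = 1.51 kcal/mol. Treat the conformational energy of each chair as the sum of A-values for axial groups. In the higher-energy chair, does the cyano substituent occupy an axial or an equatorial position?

C1 and C2 have opposite parity, so for the trans isomer the two substituents are e,e in one chair and a,a in the other.
Chair I (cyano axial, amino axial): E = 1.72 kcal/mol.
Chair II (cyano equatorial, amino equatorial): E = 0.00 kcal/mol.
Chair I is the less stable (higher-energy) conformer, and in that chair the cyano group is axial.

axial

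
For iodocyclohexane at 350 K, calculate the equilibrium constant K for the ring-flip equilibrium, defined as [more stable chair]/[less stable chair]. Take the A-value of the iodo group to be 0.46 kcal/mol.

One chair has the iodo group axial (E = 0.46 kcal/mol) and the other has it equatorial (E = 0).
ΔG = 0.46 kcal/mol between the two chairs.
K = exp(ΔG/RT) with R = 1.987×10⁻³ kcal mol⁻¹ K⁻¹ and T = 350 K gives K ≈ 1.94.

K ≈ 1.94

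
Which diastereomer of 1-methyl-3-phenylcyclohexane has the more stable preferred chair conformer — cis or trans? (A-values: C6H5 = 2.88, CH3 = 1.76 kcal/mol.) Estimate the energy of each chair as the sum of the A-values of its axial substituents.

At 1,3 positions (parity same): cis → (e,e or a,a); trans → (a,e or e,a).
Best chair for cis: E = 0.00 kcal/mol; best chair for trans: E = 1.76 kcal/mol.
The cis isomer is lower by 1.76 kcal/mol.

cis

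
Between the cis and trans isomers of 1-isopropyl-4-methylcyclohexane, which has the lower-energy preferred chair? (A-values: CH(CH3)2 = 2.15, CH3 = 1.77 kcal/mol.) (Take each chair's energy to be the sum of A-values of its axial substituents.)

At 1,4 positions (parity opposite): cis → (a,e or e,a); trans → (e,e or a,a).
Best chair for cis: E = 1.77 kcal/mol; best chair for trans: E = 0.00 kcal/mol.
The trans isomer is lower by 1.77 kcal/mol.

trans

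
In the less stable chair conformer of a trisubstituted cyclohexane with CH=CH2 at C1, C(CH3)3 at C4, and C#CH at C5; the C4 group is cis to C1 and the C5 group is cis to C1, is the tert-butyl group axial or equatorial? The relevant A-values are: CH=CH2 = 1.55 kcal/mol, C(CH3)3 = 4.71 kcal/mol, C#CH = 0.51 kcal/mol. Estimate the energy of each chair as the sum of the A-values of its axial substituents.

axial

Chair I (vinyl axial, tert-butyl equatorial, ethynyl axial): E = 2.06 kcal/mol.
Chair II (vinyl equatorial, tert-butyl axial, ethynyl equatorial): E = 4.71 kcal/mol.
Chair II is the less stable (higher-energy) conformer, and in that chair the tert-butyl group is axial.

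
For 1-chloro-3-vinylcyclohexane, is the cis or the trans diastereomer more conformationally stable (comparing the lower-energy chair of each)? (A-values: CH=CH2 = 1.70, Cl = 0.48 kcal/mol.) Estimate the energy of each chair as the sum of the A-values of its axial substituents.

At 1,3 positions (parity same): cis → (e,e or a,a); trans → (a,e or e,a).
Best chair for cis: E = 0.00 kcal/mol; best chair for trans: E = 0.48 kcal/mol.
The cis isomer is lower by 0.48 kcal/mol.

cis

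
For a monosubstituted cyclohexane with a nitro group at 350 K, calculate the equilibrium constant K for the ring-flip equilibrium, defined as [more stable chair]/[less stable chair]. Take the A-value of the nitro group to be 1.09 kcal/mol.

One chair has the nitro group axial (E = 1.09 kcal/mol) and the other has it equatorial (E = 0).
ΔG = 1.09 kcal/mol between the two chairs.
K = exp(ΔG/RT) with R = 1.987×10⁻³ kcal mol⁻¹ K⁻¹ and T = 350 K gives K ≈ 4.79.

K ≈ 4.79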